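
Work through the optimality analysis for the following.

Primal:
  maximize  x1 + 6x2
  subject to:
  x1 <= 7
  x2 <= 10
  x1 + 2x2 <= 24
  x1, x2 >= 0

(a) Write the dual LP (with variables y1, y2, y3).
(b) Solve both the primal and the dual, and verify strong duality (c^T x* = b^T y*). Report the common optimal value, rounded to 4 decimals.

The standard primal-dual pair for 'max c^T x s.t. A x <= b, x >= 0' is:
  Dual:  min b^T y  s.t.  A^T y >= c,  y >= 0.

So the dual LP is:
  minimize  7y1 + 10y2 + 24y3
  subject to:
    y1 + y3 >= 1
    y2 + 2y3 >= 6
    y1, y2, y3 >= 0

Solving the primal: x* = (4, 10).
  primal value c^T x* = 64.
Solving the dual: y* = (0, 4, 1).
  dual value b^T y* = 64.
Strong duality: c^T x* = b^T y*. Confirmed.

64


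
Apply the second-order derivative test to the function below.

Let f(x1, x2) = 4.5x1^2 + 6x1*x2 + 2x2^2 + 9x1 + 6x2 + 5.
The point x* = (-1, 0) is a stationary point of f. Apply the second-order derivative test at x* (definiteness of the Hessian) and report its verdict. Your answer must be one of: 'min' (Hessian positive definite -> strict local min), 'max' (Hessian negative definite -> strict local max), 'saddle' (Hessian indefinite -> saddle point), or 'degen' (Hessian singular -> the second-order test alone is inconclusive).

Compute the Hessian H = grad^2 f:
  H = [[9, 6], [6, 4]]
Verify stationarity: grad f(x*) = H x* + g = (0, 0).
Eigenvalues of H: 0, 13.
H has a zero eigenvalue (singular; positive semidefinite but not definite), so H is neither positive definite, negative definite, nor indefinite. The second-order test alone is inconclusive -> degen.
(Indeed, f is constant along the null direction of H through x*, so x* is not a strict local extremum.)

degen


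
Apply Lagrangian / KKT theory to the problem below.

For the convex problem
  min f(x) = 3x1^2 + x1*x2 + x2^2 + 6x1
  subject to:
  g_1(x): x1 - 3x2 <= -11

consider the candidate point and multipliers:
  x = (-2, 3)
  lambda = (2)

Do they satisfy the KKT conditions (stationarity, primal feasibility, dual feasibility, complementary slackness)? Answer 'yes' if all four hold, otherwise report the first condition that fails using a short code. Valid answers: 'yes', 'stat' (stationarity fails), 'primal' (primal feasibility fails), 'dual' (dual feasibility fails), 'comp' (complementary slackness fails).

Gradient of f: grad f(x) = Q x + c = (-3, 4)
Constraint values g_i(x) = a_i^T x - b_i:
  g_1((-2, 3)) = 0
Stationarity residual: grad f(x) + sum_i lambda_i a_i = (-1, -2)
  -> stationarity FAILS
Primal feasibility (all g_i <= 0): OK
Dual feasibility (all lambda_i >= 0): OK
Complementary slackness (lambda_i * g_i(x) = 0 for all i): OK

Verdict: the first failing condition is stationarity -> stat.

stat


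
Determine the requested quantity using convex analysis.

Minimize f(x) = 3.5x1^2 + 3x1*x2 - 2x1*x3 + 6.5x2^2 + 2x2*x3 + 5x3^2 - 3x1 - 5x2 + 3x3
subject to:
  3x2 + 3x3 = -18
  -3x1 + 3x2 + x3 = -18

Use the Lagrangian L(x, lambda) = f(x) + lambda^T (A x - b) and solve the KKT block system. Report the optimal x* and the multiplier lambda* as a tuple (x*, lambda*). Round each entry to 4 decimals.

Form the Lagrangian:
  L(x, lambda) = (1/2) x^T Q x + c^T x + lambda^T (A x - b)
Stationarity (grad_x L = 0): Q x + c + A^T lambda = 0.
Primal feasibility: A x = b.

This gives the KKT block system:
  [ Q   A^T ] [ x     ]   [-c ]
  [ A    0  ] [ lambda ] = [ b ]

Solving the linear system:
  x*      = (2.0386, -2.9421, -3.0579)
  lambda* = (11.5624, 2.8533)
  f(x*)   = 129.4517

x* = (2.0386, -2.9421, -3.0579), lambda* = (11.5624, 2.8533)


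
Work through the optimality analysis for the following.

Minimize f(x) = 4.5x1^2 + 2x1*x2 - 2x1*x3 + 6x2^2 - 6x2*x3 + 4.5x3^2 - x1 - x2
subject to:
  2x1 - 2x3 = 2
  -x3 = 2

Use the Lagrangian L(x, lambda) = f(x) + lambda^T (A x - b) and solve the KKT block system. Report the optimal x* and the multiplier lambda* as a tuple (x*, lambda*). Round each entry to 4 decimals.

Form the Lagrangian:
  L(x, lambda) = (1/2) x^T Q x + c^T x + lambda^T (A x - b)
Stationarity (grad_x L = 0): Q x + c + A^T lambda = 0.
Primal feasibility: A x = b.

This gives the KKT block system:
  [ Q   A^T ] [ x     ]   [-c ]
  [ A    0  ] [ lambda ] = [ b ]

Solving the linear system:
  x*      = (-1, -0.75, -2)
  lambda* = (3.75, -19)
  f(x*)   = 16.125

x* = (-1, -0.75, -2), lambda* = (3.75, -19)


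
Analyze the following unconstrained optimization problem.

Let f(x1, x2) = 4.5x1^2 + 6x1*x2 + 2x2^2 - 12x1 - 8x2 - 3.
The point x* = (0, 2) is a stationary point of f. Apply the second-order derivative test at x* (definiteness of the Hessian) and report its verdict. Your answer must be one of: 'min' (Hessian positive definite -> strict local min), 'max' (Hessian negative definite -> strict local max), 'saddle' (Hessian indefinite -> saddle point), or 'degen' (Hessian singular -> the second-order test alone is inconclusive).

Compute the Hessian H = grad^2 f:
  H = [[9, 6], [6, 4]]
Verify stationarity: grad f(x*) = H x* + g = (0, 0).
Eigenvalues of H: 0, 13.
H has a zero eigenvalue (singular; positive semidefinite but not definite), so H is neither positive definite, negative definite, nor indefinite. The second-order test alone is inconclusive -> degen.
(Indeed, f is constant along the null direction of H through x*, so x* is not a strict local extremum.)

degen


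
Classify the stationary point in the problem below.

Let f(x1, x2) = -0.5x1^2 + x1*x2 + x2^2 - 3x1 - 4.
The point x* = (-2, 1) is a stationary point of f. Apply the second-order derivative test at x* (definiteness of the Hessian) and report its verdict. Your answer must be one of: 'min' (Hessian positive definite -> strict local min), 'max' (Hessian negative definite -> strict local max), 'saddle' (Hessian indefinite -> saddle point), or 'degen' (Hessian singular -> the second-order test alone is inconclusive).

Compute the Hessian H = grad^2 f:
  H = [[-1, 1], [1, 2]]
Verify stationarity: grad f(x*) = H x* + g = (0, 0).
Eigenvalues of H: -1.3028, 2.3028.
Eigenvalues have mixed signs, so H is indefinite -> x* is a saddle point.

saddle


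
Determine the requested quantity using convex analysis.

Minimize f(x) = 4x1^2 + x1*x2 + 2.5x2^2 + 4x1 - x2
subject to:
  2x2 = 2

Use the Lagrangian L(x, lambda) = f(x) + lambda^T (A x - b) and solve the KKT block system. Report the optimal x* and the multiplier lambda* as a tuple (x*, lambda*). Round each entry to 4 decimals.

Form the Lagrangian:
  L(x, lambda) = (1/2) x^T Q x + c^T x + lambda^T (A x - b)
Stationarity (grad_x L = 0): Q x + c + A^T lambda = 0.
Primal feasibility: A x = b.

This gives the KKT block system:
  [ Q   A^T ] [ x     ]   [-c ]
  [ A    0  ] [ lambda ] = [ b ]

Solving the linear system:
  x*      = (-0.625, 1)
  lambda* = (-1.6875)
  f(x*)   = -0.0625

x* = (-0.625, 1), lambda* = (-1.6875)


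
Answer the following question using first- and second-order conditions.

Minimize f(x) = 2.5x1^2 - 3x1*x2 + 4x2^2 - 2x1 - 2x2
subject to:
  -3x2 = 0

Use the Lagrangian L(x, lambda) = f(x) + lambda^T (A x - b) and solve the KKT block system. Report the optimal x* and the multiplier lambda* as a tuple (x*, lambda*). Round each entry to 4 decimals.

Form the Lagrangian:
  L(x, lambda) = (1/2) x^T Q x + c^T x + lambda^T (A x - b)
Stationarity (grad_x L = 0): Q x + c + A^T lambda = 0.
Primal feasibility: A x = b.

This gives the KKT block system:
  [ Q   A^T ] [ x     ]   [-c ]
  [ A    0  ] [ lambda ] = [ b ]

Solving the linear system:
  x*      = (0.4, 0)
  lambda* = (-1.0667)
  f(x*)   = -0.4

x* = (0.4, 0), lambda* = (-1.0667)


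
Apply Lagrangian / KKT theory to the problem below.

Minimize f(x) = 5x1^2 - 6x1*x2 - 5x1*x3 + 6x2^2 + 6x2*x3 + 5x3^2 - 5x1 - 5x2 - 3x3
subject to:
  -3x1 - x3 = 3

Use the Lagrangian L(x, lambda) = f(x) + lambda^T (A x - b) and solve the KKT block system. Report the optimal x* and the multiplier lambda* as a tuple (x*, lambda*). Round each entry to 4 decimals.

Form the Lagrangian:
  L(x, lambda) = (1/2) x^T Q x + c^T x + lambda^T (A x - b)
Stationarity (grad_x L = 0): Q x + c + A^T lambda = 0.
Primal feasibility: A x = b.

This gives the KKT block system:
  [ Q   A^T ] [ x     ]   [-c ]
  [ A    0  ] [ lambda ] = [ b ]

Solving the linear system:
  x*      = (-0.7683, 0.3801, -0.6951)
  lambda* = (-3.8293)
  f(x*)   = 7.7571

x* = (-0.7683, 0.3801, -0.6951), lambda* = (-3.8293)


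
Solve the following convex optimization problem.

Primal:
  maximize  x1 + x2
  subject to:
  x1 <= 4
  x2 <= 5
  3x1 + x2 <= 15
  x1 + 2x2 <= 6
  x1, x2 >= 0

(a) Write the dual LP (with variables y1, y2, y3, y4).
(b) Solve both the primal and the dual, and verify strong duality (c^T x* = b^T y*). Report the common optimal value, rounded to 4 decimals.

The standard primal-dual pair for 'max c^T x s.t. A x <= b, x >= 0' is:
  Dual:  min b^T y  s.t.  A^T y >= c,  y >= 0.

So the dual LP is:
  minimize  4y1 + 5y2 + 15y3 + 6y4
  subject to:
    y1 + 3y3 + y4 >= 1
    y2 + y3 + 2y4 >= 1
    y1, y2, y3, y4 >= 0

Solving the primal: x* = (4, 1).
  primal value c^T x* = 5.
Solving the dual: y* = (0.5, 0, 0, 0.5).
  dual value b^T y* = 5.
Strong duality: c^T x* = b^T y*. Confirmed.

5


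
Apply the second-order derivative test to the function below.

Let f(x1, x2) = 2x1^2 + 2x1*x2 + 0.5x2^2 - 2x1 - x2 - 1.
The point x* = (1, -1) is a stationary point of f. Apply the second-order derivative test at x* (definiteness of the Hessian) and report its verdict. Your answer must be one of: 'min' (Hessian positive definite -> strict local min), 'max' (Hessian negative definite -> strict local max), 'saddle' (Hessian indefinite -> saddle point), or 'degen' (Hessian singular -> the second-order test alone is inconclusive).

Compute the Hessian H = grad^2 f:
  H = [[4, 2], [2, 1]]
Verify stationarity: grad f(x*) = H x* + g = (0, 0).
Eigenvalues of H: 0, 5.
H has a zero eigenvalue (singular; positive semidefinite but not definite), so H is neither positive definite, negative definite, nor indefinite. The second-order test alone is inconclusive -> degen.
(Indeed, f is constant along the null direction of H through x*, so x* is not a strict local extremum.)

degen


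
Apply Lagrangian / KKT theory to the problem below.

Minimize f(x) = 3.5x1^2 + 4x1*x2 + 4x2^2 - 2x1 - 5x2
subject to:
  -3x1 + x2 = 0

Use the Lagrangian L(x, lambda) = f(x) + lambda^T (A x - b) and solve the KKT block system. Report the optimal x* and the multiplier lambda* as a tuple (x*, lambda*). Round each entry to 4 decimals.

Form the Lagrangian:
  L(x, lambda) = (1/2) x^T Q x + c^T x + lambda^T (A x - b)
Stationarity (grad_x L = 0): Q x + c + A^T lambda = 0.
Primal feasibility: A x = b.

This gives the KKT block system:
  [ Q   A^T ] [ x     ]   [-c ]
  [ A    0  ] [ lambda ] = [ b ]

Solving the linear system:
  x*      = (0.165, 0.4951)
  lambda* = (0.3786)
  f(x*)   = -1.4029

x* = (0.165, 0.4951), lambda* = (0.3786)


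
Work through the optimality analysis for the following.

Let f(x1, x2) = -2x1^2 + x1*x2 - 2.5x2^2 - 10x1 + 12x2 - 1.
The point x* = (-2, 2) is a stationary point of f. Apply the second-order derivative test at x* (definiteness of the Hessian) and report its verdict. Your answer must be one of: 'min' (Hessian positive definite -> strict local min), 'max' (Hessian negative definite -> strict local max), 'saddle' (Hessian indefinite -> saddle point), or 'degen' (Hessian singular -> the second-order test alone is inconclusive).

Compute the Hessian H = grad^2 f:
  H = [[-4, 1], [1, -5]]
Verify stationarity: grad f(x*) = H x* + g = (0, 0).
Eigenvalues of H: -5.618, -3.382.
Both eigenvalues < 0, so H is negative definite -> x* is a strict local max.

max


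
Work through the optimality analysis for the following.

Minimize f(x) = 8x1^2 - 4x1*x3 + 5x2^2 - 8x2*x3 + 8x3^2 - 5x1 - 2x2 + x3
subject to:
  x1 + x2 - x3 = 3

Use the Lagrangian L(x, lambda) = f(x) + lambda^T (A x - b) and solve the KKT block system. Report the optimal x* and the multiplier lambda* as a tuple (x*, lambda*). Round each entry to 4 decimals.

Form the Lagrangian:
  L(x, lambda) = (1/2) x^T Q x + c^T x + lambda^T (A x - b)
Stationarity (grad_x L = 0): Q x + c + A^T lambda = 0.
Primal feasibility: A x = b.

This gives the KKT block system:
  [ Q   A^T ] [ x     ]   [-c ]
  [ A    0  ] [ lambda ] = [ b ]

Solving the linear system:
  x*      = (1.3393, 1.9643, 0.3036)
  lambda* = (-15.2143)
  f(x*)   = 17.6607

x* = (1.3393, 1.9643, 0.3036), lambda* = (-15.2143)


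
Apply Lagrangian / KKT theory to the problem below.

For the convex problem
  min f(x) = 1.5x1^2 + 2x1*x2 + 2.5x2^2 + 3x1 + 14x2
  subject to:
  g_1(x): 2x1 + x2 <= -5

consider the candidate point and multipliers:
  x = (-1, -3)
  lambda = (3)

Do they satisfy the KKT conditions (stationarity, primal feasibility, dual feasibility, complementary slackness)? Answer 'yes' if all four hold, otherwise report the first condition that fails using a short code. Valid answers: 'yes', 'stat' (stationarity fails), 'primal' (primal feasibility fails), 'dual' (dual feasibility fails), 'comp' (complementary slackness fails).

Gradient of f: grad f(x) = Q x + c = (-6, -3)
Constraint values g_i(x) = a_i^T x - b_i:
  g_1((-1, -3)) = 0
Stationarity residual: grad f(x) + sum_i lambda_i a_i = (0, 0)
  -> stationarity OK
Primal feasibility (all g_i <= 0): OK
Dual feasibility (all lambda_i >= 0): OK
Complementary slackness (lambda_i * g_i(x) = 0 for all i): OK

Verdict: yes, KKT holds.

yes


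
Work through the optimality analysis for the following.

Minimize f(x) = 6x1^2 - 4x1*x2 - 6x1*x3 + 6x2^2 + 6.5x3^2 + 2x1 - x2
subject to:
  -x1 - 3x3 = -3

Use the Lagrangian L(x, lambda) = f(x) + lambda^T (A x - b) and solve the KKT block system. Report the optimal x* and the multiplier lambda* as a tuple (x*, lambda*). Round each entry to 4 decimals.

Form the Lagrangian:
  L(x, lambda) = (1/2) x^T Q x + c^T x + lambda^T (A x - b)
Stationarity (grad_x L = 0): Q x + c + A^T lambda = 0.
Primal feasibility: A x = b.

This gives the KKT block system:
  [ Q   A^T ] [ x     ]   [-c ]
  [ A    0  ] [ lambda ] = [ b ]

Solving the linear system:
  x*      = (0.5379, 0.2626, 0.8207)
  lambda* = (2.4805)
  f(x*)   = 4.1273

x* = (0.5379, 0.2626, 0.8207), lambda* = (2.4805)


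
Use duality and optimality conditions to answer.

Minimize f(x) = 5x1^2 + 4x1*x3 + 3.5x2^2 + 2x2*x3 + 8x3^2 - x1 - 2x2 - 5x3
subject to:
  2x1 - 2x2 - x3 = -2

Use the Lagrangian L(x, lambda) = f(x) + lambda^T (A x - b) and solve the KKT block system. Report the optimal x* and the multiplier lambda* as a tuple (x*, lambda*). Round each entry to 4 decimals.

Form the Lagrangian:
  L(x, lambda) = (1/2) x^T Q x + c^T x + lambda^T (A x - b)
Stationarity (grad_x L = 0): Q x + c + A^T lambda = 0.
Primal feasibility: A x = b.

This gives the KKT block system:
  [ Q   A^T ] [ x     ]   [-c ]
  [ A    0  ] [ lambda ] = [ b ]

Solving the linear system:
  x*      = (-0.2935, 0.5086, 0.3958)
  lambda* = (1.1759)
  f(x*)   = -0.1754

x* = (-0.2935, 0.5086, 0.3958), lambda* = (1.1759)


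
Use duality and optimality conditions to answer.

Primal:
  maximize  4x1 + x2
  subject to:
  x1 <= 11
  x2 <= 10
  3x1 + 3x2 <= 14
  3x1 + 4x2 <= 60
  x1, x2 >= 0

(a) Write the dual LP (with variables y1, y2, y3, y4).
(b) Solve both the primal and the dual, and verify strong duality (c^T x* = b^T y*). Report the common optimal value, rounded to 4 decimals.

The standard primal-dual pair for 'max c^T x s.t. A x <= b, x >= 0' is:
  Dual:  min b^T y  s.t.  A^T y >= c,  y >= 0.

So the dual LP is:
  minimize  11y1 + 10y2 + 14y3 + 60y4
  subject to:
    y1 + 3y3 + 3y4 >= 4
    y2 + 3y3 + 4y4 >= 1
    y1, y2, y3, y4 >= 0

Solving the primal: x* = (4.6667, 0).
  primal value c^T x* = 18.6667.
Solving the dual: y* = (0, 0, 1.3333, 0).
  dual value b^T y* = 18.6667.
Strong duality: c^T x* = b^T y*. Confirmed.

18.6667


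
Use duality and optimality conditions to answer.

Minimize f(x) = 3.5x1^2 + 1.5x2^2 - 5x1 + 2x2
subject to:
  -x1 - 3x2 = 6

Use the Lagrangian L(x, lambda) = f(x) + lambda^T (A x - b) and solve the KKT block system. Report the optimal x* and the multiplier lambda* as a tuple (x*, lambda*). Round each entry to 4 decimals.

Form the Lagrangian:
  L(x, lambda) = (1/2) x^T Q x + c^T x + lambda^T (A x - b)
Stationarity (grad_x L = 0): Q x + c + A^T lambda = 0.
Primal feasibility: A x = b.

This gives the KKT block system:
  [ Q   A^T ] [ x     ]   [-c ]
  [ A    0  ] [ lambda ] = [ b ]

Solving the linear system:
  x*      = (0.5, -2.1667)
  lambda* = (-1.5)
  f(x*)   = 1.0833

x* = (0.5, -2.1667), lambda* = (-1.5)


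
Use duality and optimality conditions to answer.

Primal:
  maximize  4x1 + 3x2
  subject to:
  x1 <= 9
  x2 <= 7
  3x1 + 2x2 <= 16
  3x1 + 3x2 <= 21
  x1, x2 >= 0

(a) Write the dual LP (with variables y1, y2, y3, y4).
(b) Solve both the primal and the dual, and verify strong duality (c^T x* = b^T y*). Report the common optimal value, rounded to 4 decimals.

The standard primal-dual pair for 'max c^T x s.t. A x <= b, x >= 0' is:
  Dual:  min b^T y  s.t.  A^T y >= c,  y >= 0.

So the dual LP is:
  minimize  9y1 + 7y2 + 16y3 + 21y4
  subject to:
    y1 + 3y3 + 3y4 >= 4
    y2 + 2y3 + 3y4 >= 3
    y1, y2, y3, y4 >= 0

Solving the primal: x* = (2, 5).
  primal value c^T x* = 23.
Solving the dual: y* = (0, 0, 1, 0.3333).
  dual value b^T y* = 23.
Strong duality: c^T x* = b^T y*. Confirmed.

23


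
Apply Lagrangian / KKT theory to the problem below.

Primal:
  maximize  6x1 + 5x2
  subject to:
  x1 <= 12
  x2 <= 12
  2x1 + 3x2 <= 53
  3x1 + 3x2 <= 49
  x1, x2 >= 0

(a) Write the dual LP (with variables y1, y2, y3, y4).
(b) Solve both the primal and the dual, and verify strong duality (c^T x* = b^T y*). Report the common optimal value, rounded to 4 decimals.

The standard primal-dual pair for 'max c^T x s.t. A x <= b, x >= 0' is:
  Dual:  min b^T y  s.t.  A^T y >= c,  y >= 0.

So the dual LP is:
  minimize  12y1 + 12y2 + 53y3 + 49y4
  subject to:
    y1 + 2y3 + 3y4 >= 6
    y2 + 3y3 + 3y4 >= 5
    y1, y2, y3, y4 >= 0

Solving the primal: x* = (12, 4.3333).
  primal value c^T x* = 93.6667.
Solving the dual: y* = (1, 0, 0, 1.6667).
  dual value b^T y* = 93.6667.
Strong duality: c^T x* = b^T y*. Confirmed.

93.6667


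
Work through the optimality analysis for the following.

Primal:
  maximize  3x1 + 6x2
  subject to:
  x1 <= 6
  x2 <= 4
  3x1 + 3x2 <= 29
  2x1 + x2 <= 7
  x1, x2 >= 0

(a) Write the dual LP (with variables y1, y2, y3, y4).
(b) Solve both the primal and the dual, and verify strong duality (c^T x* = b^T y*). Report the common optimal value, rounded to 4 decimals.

The standard primal-dual pair for 'max c^T x s.t. A x <= b, x >= 0' is:
  Dual:  min b^T y  s.t.  A^T y >= c,  y >= 0.

So the dual LP is:
  minimize  6y1 + 4y2 + 29y3 + 7y4
  subject to:
    y1 + 3y3 + 2y4 >= 3
    y2 + 3y3 + y4 >= 6
    y1, y2, y3, y4 >= 0

Solving the primal: x* = (1.5, 4).
  primal value c^T x* = 28.5.
Solving the dual: y* = (0, 4.5, 0, 1.5).
  dual value b^T y* = 28.5.
Strong duality: c^T x* = b^T y*. Confirmed.

28.5


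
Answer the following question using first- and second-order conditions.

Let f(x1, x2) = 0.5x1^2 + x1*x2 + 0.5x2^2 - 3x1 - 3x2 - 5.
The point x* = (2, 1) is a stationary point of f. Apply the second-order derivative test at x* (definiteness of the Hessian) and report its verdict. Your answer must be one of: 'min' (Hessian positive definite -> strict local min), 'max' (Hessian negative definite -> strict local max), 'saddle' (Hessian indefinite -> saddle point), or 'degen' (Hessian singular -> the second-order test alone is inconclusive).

Compute the Hessian H = grad^2 f:
  H = [[1, 1], [1, 1]]
Verify stationarity: grad f(x*) = H x* + g = (0, 0).
Eigenvalues of H: 0, 2.
H has a zero eigenvalue (singular; positive semidefinite but not definite), so H is neither positive definite, negative definite, nor indefinite. The second-order test alone is inconclusive -> degen.
(Indeed, f is constant along the null direction of H through x*, so x* is not a strict local extremum.)

degen


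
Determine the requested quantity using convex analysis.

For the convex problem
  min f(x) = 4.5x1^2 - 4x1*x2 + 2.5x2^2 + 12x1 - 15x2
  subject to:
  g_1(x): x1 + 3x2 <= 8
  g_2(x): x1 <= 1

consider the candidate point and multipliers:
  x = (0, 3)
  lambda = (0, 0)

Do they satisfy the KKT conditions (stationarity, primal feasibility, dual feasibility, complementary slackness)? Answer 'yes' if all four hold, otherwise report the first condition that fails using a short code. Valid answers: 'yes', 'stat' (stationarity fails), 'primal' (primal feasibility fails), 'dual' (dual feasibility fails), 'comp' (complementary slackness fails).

Gradient of f: grad f(x) = Q x + c = (0, 0)
Constraint values g_i(x) = a_i^T x - b_i:
  g_1((0, 3)) = 1
  g_2((0, 3)) = -1
Stationarity residual: grad f(x) + sum_i lambda_i a_i = (0, 0)
  -> stationarity OK
Primal feasibility (all g_i <= 0): FAILS
Dual feasibility (all lambda_i >= 0): OK
Complementary slackness (lambda_i * g_i(x) = 0 for all i): OK

Verdict: the first failing condition is primal_feasibility -> primal.

primal


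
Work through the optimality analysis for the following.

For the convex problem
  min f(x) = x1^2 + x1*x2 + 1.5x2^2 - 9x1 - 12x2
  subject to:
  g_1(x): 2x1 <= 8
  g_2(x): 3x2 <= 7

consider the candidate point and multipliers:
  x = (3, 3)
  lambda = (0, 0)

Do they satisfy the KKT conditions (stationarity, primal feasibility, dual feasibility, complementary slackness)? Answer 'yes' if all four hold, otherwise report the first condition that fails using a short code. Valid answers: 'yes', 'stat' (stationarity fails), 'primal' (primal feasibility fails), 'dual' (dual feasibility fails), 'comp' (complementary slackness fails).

Gradient of f: grad f(x) = Q x + c = (0, 0)
Constraint values g_i(x) = a_i^T x - b_i:
  g_1((3, 3)) = -2
  g_2((3, 3)) = 2
Stationarity residual: grad f(x) + sum_i lambda_i a_i = (0, 0)
  -> stationarity OK
Primal feasibility (all g_i <= 0): FAILS
Dual feasibility (all lambda_i >= 0): OK
Complementary slackness (lambda_i * g_i(x) = 0 for all i): OK

Verdict: the first failing condition is primal_feasibility -> primal.

primal


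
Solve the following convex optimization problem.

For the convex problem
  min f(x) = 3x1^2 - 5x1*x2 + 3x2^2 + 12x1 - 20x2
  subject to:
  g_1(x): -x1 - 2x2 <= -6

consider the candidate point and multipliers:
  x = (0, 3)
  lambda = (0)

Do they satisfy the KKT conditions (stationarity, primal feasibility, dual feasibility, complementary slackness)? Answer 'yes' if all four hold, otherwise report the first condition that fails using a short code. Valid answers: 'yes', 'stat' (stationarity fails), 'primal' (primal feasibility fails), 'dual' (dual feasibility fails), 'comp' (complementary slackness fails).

Gradient of f: grad f(x) = Q x + c = (-3, -2)
Constraint values g_i(x) = a_i^T x - b_i:
  g_1((0, 3)) = 0
Stationarity residual: grad f(x) + sum_i lambda_i a_i = (-3, -2)
  -> stationarity FAILS
Primal feasibility (all g_i <= 0): OK
Dual feasibility (all lambda_i >= 0): OK
Complementary slackness (lambda_i * g_i(x) = 0 for all i): OK

Verdict: the first failing condition is stationarity -> stat.

stat


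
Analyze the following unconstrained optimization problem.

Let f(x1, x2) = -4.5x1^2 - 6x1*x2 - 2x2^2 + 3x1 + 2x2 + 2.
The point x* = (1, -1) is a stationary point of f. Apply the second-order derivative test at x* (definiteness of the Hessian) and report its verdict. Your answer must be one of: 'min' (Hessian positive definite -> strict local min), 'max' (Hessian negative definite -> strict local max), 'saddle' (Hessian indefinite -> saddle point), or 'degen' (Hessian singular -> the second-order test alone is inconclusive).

Compute the Hessian H = grad^2 f:
  H = [[-9, -6], [-6, -4]]
Verify stationarity: grad f(x*) = H x* + g = (0, 0).
Eigenvalues of H: -13, 0.
H has a zero eigenvalue (singular; negative semidefinite but not definite), so H is neither positive definite, negative definite, nor indefinite. The second-order test alone is inconclusive -> degen.
(Indeed, f is constant along the null direction of H through x*, so x* is not a strict local extremum.)

degen


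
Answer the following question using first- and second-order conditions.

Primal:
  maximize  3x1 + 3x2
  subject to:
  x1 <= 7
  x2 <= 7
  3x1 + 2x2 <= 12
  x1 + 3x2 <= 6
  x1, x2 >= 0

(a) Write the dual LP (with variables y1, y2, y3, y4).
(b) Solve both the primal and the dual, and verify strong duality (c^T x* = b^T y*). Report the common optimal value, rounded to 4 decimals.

The standard primal-dual pair for 'max c^T x s.t. A x <= b, x >= 0' is:
  Dual:  min b^T y  s.t.  A^T y >= c,  y >= 0.

So the dual LP is:
  minimize  7y1 + 7y2 + 12y3 + 6y4
  subject to:
    y1 + 3y3 + y4 >= 3
    y2 + 2y3 + 3y4 >= 3
    y1, y2, y3, y4 >= 0

Solving the primal: x* = (3.4286, 0.8571).
  primal value c^T x* = 12.8571.
Solving the dual: y* = (0, 0, 0.8571, 0.4286).
  dual value b^T y* = 12.8571.
Strong duality: c^T x* = b^T y*. Confirmed.

12.8571


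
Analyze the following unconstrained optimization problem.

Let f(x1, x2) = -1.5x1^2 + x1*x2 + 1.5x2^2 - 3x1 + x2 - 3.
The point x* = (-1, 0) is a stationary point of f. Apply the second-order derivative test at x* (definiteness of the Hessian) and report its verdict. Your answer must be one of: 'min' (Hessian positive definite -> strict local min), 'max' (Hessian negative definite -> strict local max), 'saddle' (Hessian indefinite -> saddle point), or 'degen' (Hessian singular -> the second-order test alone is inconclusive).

Compute the Hessian H = grad^2 f:
  H = [[-3, 1], [1, 3]]
Verify stationarity: grad f(x*) = H x* + g = (0, 0).
Eigenvalues of H: -3.1623, 3.1623.
Eigenvalues have mixed signs, so H is indefinite -> x* is a saddle point.

saddle


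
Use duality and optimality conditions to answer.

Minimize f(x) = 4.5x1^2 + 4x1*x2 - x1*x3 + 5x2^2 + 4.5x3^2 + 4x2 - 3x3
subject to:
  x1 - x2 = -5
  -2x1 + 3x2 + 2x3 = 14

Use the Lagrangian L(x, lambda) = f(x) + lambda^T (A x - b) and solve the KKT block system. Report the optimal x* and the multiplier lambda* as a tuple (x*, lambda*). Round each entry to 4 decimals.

Form the Lagrangian:
  L(x, lambda) = (1/2) x^T Q x + c^T x + lambda^T (A x - b)
Stationarity (grad_x L = 0): Q x + c + A^T lambda = 0.
Primal feasibility: A x = b.

This gives the KKT block system:
  [ Q   A^T ] [ x     ]   [-c ]
  [ A    0  ] [ lambda ] = [ b ]

Solving the linear system:
  x*      = (-2.5868, 2.4132, 0.7934)
  lambda* = (7.6942, -3.3636)
  f(x*)   = 46.4174

x* = (-2.5868, 2.4132, 0.7934), lambda* = (7.6942, -3.3636)


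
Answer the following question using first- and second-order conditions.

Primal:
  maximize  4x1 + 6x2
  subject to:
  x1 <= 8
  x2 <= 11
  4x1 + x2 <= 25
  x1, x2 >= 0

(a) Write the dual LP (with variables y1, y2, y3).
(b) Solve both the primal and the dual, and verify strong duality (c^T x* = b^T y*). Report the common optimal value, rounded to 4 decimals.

The standard primal-dual pair for 'max c^T x s.t. A x <= b, x >= 0' is:
  Dual:  min b^T y  s.t.  A^T y >= c,  y >= 0.

So the dual LP is:
  minimize  8y1 + 11y2 + 25y3
  subject to:
    y1 + 4y3 >= 4
    y2 + y3 >= 6
    y1, y2, y3 >= 0

Solving the primal: x* = (3.5, 11).
  primal value c^T x* = 80.
Solving the dual: y* = (0, 5, 1).
  dual value b^T y* = 80.
Strong duality: c^T x* = b^T y*. Confirmed.

80


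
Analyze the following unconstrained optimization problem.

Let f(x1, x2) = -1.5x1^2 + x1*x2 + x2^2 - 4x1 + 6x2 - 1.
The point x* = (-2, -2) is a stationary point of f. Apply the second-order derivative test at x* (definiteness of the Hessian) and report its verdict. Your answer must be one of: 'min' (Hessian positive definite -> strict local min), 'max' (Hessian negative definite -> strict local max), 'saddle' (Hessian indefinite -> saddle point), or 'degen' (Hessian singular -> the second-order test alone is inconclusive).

Compute the Hessian H = grad^2 f:
  H = [[-3, 1], [1, 2]]
Verify stationarity: grad f(x*) = H x* + g = (0, 0).
Eigenvalues of H: -3.1926, 2.1926.
Eigenvalues have mixed signs, so H is indefinite -> x* is a saddle point.

saddle


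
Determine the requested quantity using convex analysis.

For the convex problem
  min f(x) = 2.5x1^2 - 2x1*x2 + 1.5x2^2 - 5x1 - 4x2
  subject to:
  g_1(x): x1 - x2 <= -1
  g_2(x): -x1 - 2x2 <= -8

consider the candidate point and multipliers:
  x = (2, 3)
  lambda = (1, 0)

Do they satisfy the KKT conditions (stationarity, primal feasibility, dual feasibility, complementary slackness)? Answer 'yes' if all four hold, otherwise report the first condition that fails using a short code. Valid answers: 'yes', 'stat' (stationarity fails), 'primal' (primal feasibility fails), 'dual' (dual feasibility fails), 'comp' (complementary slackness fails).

Gradient of f: grad f(x) = Q x + c = (-1, 1)
Constraint values g_i(x) = a_i^T x - b_i:
  g_1((2, 3)) = 0
  g_2((2, 3)) = 0
Stationarity residual: grad f(x) + sum_i lambda_i a_i = (0, 0)
  -> stationarity OK
Primal feasibility (all g_i <= 0): OK
Dual feasibility (all lambda_i >= 0): OK
Complementary slackness (lambda_i * g_i(x) = 0 for all i): OK

Verdict: yes, KKT holds.

yes


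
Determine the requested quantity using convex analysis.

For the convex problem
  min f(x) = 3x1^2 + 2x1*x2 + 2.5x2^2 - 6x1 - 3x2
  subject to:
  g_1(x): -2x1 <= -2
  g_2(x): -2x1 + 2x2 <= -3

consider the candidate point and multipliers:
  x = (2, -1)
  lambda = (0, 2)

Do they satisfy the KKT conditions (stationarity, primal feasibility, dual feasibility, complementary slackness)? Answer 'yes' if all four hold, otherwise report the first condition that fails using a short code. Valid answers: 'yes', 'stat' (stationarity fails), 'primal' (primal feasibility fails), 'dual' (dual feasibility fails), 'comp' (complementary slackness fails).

Gradient of f: grad f(x) = Q x + c = (4, -4)
Constraint values g_i(x) = a_i^T x - b_i:
  g_1((2, -1)) = -2
  g_2((2, -1)) = -3
Stationarity residual: grad f(x) + sum_i lambda_i a_i = (0, 0)
  -> stationarity OK
Primal feasibility (all g_i <= 0): OK
Dual feasibility (all lambda_i >= 0): OK
Complementary slackness (lambda_i * g_i(x) = 0 for all i): FAILS

Verdict: the first failing condition is complementary_slackness -> comp.

comp


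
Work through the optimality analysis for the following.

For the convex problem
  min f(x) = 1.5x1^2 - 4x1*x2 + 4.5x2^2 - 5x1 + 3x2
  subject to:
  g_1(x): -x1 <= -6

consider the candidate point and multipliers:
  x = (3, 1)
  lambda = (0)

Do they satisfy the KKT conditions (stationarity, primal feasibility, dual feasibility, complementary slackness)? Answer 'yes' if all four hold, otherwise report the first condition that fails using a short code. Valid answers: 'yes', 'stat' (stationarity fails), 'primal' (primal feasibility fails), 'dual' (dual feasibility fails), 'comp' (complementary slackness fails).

Gradient of f: grad f(x) = Q x + c = (0, 0)
Constraint values g_i(x) = a_i^T x - b_i:
  g_1((3, 1)) = 3
Stationarity residual: grad f(x) + sum_i lambda_i a_i = (0, 0)
  -> stationarity OK
Primal feasibility (all g_i <= 0): FAILS
Dual feasibility (all lambda_i >= 0): OK
Complementary slackness (lambda_i * g_i(x) = 0 for all i): OK

Verdict: the first failing condition is primal_feasibility -> primal.

primal


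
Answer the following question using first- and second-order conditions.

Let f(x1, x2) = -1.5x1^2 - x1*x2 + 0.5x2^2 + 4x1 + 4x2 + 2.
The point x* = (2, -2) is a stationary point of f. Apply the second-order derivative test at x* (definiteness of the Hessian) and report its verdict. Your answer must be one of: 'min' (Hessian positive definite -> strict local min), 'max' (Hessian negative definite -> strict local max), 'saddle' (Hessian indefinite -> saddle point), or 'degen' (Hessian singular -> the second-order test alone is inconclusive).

Compute the Hessian H = grad^2 f:
  H = [[-3, -1], [-1, 1]]
Verify stationarity: grad f(x*) = H x* + g = (0, 0).
Eigenvalues of H: -3.2361, 1.2361.
Eigenvalues have mixed signs, so H is indefinite -> x* is a saddle point.

saddle


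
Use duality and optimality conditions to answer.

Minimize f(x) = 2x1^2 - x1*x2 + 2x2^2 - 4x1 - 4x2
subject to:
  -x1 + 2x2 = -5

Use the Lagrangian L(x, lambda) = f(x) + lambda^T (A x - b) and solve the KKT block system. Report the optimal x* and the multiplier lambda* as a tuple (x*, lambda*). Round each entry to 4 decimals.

Form the Lagrangian:
  L(x, lambda) = (1/2) x^T Q x + c^T x + lambda^T (A x - b)
Stationarity (grad_x L = 0): Q x + c + A^T lambda = 0.
Primal feasibility: A x = b.

This gives the KKT block system:
  [ Q   A^T ] [ x     ]   [-c ]
  [ A    0  ] [ lambda ] = [ b ]

Solving the linear system:
  x*      = (2.125, -1.4375)
  lambda* = (5.9375)
  f(x*)   = 13.4688

x* = (2.125, -1.4375), lambda* = (5.9375)


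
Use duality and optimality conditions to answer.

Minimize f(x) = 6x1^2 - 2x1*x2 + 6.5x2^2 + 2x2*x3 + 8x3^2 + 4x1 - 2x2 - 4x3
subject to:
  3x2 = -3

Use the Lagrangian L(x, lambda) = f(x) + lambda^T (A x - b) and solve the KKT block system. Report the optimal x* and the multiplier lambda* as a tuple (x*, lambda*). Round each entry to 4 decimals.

Form the Lagrangian:
  L(x, lambda) = (1/2) x^T Q x + c^T x + lambda^T (A x - b)
Stationarity (grad_x L = 0): Q x + c + A^T lambda = 0.
Primal feasibility: A x = b.

This gives the KKT block system:
  [ Q   A^T ] [ x     ]   [-c ]
  [ A    0  ] [ lambda ] = [ b ]

Solving the linear system:
  x*      = (-0.5, -1, 0.375)
  lambda* = (4.4167)
  f(x*)   = 5.875

x* = (-0.5, -1, 0.375), lambda* = (4.4167)


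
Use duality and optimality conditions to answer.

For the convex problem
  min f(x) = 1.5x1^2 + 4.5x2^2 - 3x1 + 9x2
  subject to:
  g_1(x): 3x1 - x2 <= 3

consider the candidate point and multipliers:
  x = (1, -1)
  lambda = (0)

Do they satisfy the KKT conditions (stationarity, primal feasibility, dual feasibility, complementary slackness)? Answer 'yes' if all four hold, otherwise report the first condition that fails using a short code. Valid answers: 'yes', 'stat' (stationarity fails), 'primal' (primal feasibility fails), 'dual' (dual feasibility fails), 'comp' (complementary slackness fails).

Gradient of f: grad f(x) = Q x + c = (0, 0)
Constraint values g_i(x) = a_i^T x - b_i:
  g_1((1, -1)) = 1
Stationarity residual: grad f(x) + sum_i lambda_i a_i = (0, 0)
  -> stationarity OK
Primal feasibility (all g_i <= 0): FAILS
Dual feasibility (all lambda_i >= 0): OK
Complementary slackness (lambda_i * g_i(x) = 0 for all i): OK

Verdict: the first failing condition is primal_feasibility -> primal.

primal


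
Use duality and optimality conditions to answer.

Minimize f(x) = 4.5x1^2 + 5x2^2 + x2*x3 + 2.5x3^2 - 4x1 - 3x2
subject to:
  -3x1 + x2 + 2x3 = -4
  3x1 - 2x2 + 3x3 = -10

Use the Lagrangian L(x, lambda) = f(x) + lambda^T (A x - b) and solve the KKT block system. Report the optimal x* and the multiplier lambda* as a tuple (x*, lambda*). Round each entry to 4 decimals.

Form the Lagrangian:
  L(x, lambda) = (1/2) x^T Q x + c^T x + lambda^T (A x - b)
Stationarity (grad_x L = 0): Q x + c + A^T lambda = 0.
Primal feasibility: A x = b.

This gives the KKT block system:
  [ Q   A^T ] [ x     ]   [-c ]
  [ A    0  ] [ lambda ] = [ b ]

Solving the linear system:
  x*      = (-0.0612, 1.0117, -2.5977)
  lambda* = (1.4851, 3.0021)
  f(x*)   = 16.5858

x* = (-0.0612, 1.0117, -2.5977), lambda* = (1.4851, 3.0021)


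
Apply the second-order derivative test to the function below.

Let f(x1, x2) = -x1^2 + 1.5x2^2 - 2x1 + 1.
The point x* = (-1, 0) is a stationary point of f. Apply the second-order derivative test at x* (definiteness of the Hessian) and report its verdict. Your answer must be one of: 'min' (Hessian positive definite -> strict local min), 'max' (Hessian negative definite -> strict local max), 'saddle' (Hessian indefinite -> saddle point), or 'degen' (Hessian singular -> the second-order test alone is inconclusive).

Compute the Hessian H = grad^2 f:
  H = [[-2, 0], [0, 3]]
Verify stationarity: grad f(x*) = H x* + g = (0, 0).
Eigenvalues of H: -2, 3.
Eigenvalues have mixed signs, so H is indefinite -> x* is a saddle point.

saddle


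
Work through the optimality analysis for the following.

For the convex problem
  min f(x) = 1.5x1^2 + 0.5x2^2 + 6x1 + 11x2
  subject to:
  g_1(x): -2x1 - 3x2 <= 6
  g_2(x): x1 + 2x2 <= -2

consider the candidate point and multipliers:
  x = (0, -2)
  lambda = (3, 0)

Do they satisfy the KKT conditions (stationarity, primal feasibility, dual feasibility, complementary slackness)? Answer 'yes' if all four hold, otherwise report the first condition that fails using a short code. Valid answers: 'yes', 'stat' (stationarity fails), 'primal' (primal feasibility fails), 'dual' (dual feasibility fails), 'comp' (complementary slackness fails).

Gradient of f: grad f(x) = Q x + c = (6, 9)
Constraint values g_i(x) = a_i^T x - b_i:
  g_1((0, -2)) = 0
  g_2((0, -2)) = -2
Stationarity residual: grad f(x) + sum_i lambda_i a_i = (0, 0)
  -> stationarity OK
Primal feasibility (all g_i <= 0): OK
Dual feasibility (all lambda_i >= 0): OK
Complementary slackness (lambda_i * g_i(x) = 0 for all i): OK

Verdict: yes, KKT holds.

yes


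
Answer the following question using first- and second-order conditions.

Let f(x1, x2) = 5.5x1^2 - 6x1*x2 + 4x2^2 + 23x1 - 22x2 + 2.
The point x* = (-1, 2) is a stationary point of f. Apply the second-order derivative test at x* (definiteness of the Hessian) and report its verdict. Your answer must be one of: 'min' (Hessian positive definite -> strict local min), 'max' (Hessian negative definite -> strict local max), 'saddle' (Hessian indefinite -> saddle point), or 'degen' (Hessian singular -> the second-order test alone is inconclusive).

Compute the Hessian H = grad^2 f:
  H = [[11, -6], [-6, 8]]
Verify stationarity: grad f(x*) = H x* + g = (0, 0).
Eigenvalues of H: 3.3153, 15.6847.
Both eigenvalues > 0, so H is positive definite -> x* is a strict local min.

min


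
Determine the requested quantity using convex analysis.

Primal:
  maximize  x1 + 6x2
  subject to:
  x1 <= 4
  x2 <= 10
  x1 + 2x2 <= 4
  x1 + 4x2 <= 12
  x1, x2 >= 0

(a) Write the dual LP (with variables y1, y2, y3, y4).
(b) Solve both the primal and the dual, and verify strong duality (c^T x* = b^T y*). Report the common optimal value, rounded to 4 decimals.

The standard primal-dual pair for 'max c^T x s.t. A x <= b, x >= 0' is:
  Dual:  min b^T y  s.t.  A^T y >= c,  y >= 0.

So the dual LP is:
  minimize  4y1 + 10y2 + 4y3 + 12y4
  subject to:
    y1 + y3 + y4 >= 1
    y2 + 2y3 + 4y4 >= 6
    y1, y2, y3, y4 >= 0

Solving the primal: x* = (0, 2).
  primal value c^T x* = 12.
Solving the dual: y* = (0, 0, 3, 0).
  dual value b^T y* = 12.
Strong duality: c^T x* = b^T y*. Confirmed.

12


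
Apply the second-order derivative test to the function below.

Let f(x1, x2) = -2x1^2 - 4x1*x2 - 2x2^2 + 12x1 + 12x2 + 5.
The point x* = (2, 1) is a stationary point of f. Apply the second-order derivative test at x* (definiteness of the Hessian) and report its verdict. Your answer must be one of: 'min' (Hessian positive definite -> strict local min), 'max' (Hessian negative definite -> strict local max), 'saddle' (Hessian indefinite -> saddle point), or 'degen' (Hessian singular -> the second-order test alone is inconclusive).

Compute the Hessian H = grad^2 f:
  H = [[-4, -4], [-4, -4]]
Verify stationarity: grad f(x*) = H x* + g = (0, 0).
Eigenvalues of H: -8, 0.
H has a zero eigenvalue (singular; negative semidefinite but not definite), so H is neither positive definite, negative definite, nor indefinite. The second-order test alone is inconclusive -> degen.
(Indeed, f is constant along the null direction of H through x*, so x* is not a strict local extremum.)

degen


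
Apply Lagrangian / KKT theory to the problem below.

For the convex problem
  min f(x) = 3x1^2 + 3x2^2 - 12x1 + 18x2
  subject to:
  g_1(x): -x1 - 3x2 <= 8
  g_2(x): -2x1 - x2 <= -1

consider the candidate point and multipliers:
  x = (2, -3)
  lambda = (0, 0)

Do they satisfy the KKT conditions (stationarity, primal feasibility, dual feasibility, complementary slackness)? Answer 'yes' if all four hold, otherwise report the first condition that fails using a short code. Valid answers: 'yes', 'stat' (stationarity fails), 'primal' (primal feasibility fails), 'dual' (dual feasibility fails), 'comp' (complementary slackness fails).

Gradient of f: grad f(x) = Q x + c = (0, 0)
Constraint values g_i(x) = a_i^T x - b_i:
  g_1((2, -3)) = -1
  g_2((2, -3)) = 0
Stationarity residual: grad f(x) + sum_i lambda_i a_i = (0, 0)
  -> stationarity OK
Primal feasibility (all g_i <= 0): OK
Dual feasibility (all lambda_i >= 0): OK
Complementary slackness (lambda_i * g_i(x) = 0 for all i): OK

Verdict: yes, KKT holds.

yes
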